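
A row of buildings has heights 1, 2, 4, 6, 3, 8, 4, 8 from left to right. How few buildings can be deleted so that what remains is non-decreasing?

Fewest deletions = n − (longest non-decreasing subsequence).
Patience tails:
1 → extends → [1]
2 → extends → [1, 2]
4 → extends → [1, 2, 4]
6 → extends → [1, 2, 4, 6]
3 → replaces 4 → [1, 2, 3, 6]
8 → extends → [1, 2, 3, 6, 8]
4 → replaces 6 → [1, 2, 3, 4, 8]
8 → extends → [1, 2, 3, 4, 8, 8]
Longest non-decreasing subsequence has length 6, so deletions = 8 − 6 = 2.

2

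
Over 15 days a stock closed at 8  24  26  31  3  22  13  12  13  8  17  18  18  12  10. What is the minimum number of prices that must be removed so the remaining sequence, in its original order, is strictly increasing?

10

Fewest deletions = n − (longest strictly increasing subsequence).
i:      1  2  3  4  5  6  7  8  9 10 11 12 13 14 15
a[i]:   8 24 26 31  3 22 13 12 13  8 17 18 18 12 10
dp:     1  2  3  4  1  2  2  2  3  2  4  5  5  3  3
max dp = 5, so deletions = 15 − 5 = 10.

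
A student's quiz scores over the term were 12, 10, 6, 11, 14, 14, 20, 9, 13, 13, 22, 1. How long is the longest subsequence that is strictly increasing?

5

Track the smallest tail for each achievable length (strict):
12 → extends → [12]
10 → replaces 12 → [10]
6 → replaces 10 → [6]
11 → extends → [6, 11]
14 → extends → [6, 11, 14]
14 → already a tail → [6, 11, 14]
20 → extends → [6, 11, 14, 20]
9 → replaces 11 → [6, 9, 14, 20]
13 → replaces 14 → [6, 9, 13, 20]
13 → already a tail → [6, 9, 13, 20]
22 → extends → [6, 9, 13, 20, 22]
1 → replaces 6 → [1, 9, 13, 20, 22]
Five tails, so the longest strictly increasing subsequence has length 5 (e.g. 10, 11, 14, 20, 22).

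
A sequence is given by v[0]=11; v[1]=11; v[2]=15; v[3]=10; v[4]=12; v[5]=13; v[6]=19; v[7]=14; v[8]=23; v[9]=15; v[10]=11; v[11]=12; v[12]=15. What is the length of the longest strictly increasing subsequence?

5

Track the smallest tail for each achievable length (strict):
11 → extends → [11]
11 → already a tail → [11]
15 → extends → [11, 15]
10 → replaces 11 → [10, 15]
12 → replaces 15 → [10, 12]
13 → extends → [10, 12, 13]
19 → extends → [10, 12, 13, 19]
14 → replaces 19 → [10, 12, 13, 14]
23 → extends → [10, 12, 13, 14, 23]
15 → replaces 23 → [10, 12, 13, 14, 15]
11 → replaces 12 → [10, 11, 13, 14, 15]
12 → replaces 13 → [10, 11, 12, 14, 15]
15 → already a tail → [10, 11, 12, 14, 15]
Five tails, so the longest strictly increasing subsequence has length 5 (e.g. 11, 12, 13, 19, 23).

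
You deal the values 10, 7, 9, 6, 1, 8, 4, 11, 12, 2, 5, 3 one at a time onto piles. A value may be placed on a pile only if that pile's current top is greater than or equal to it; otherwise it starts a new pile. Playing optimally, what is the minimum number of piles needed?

Place each on the leftmost legal pile:
10 → new pile 1 (tops now [10])
7 → pile 1 (tops now [7])
9 → new pile 2 (tops now [7, 9])
6 → pile 1 (tops now [6, 9])
1 → pile 1 (tops now [1, 9])
8 → pile 2 (tops now [1, 8])
4 → pile 2 (tops now [1, 4])
11 → new pile 3 (tops now [1, 4, 11])
12 → new pile 4 (tops now [1, 4, 11, 12])
2 → pile 2 (tops now [1, 2, 11, 12])
5 → pile 3 (tops now [1, 2, 5, 12])
3 → pile 3 (tops now [1, 2, 3, 12])
Four piles.

4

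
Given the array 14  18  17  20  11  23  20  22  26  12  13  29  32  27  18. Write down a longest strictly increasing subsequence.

14, 18, 20, 23, 26, 29, 32

Patience tails give the LIS length; then backtrack through the dp parents:
14 → extends → [14]
18 → extends → [14, 18]
17 → replaces 18 → [14, 17]
20 → extends → [14, 17, 20]
11 → replaces 14 → [11, 17, 20]
23 → extends → [11, 17, 20, 23]
20 → already a tail → [11, 17, 20, 23]
22 → replaces 23 → [11, 17, 20, 22]
26 → extends → [11, 17, 20, 22, 26]
12 → replaces 17 → [11, 12, 20, 22, 26]
13 → replaces 20 → [11, 12, 13, 22, 26]
29 → extends → [11, 12, 13, 22, 26, 29]
32 → extends → [11, 12, 13, 22, 26, 29, 32]
27 → replaces 29 → [11, 12, 13, 22, 26, 27, 32]
18 → replaces 22 → [11, 12, 13, 18, 26, 27, 32]
Length 7; one witness is 14, 18, 20, 23, 26, 29, 32.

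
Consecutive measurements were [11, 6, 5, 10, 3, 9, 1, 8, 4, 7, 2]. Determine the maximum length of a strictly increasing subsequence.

Track the smallest tail for each achievable length (strict):
11 → extends → [11]
6 → replaces 11 → [6]
5 → replaces 6 → [5]
10 → extends → [5, 10]
3 → replaces 5 → [3, 10]
9 → replaces 10 → [3, 9]
1 → replaces 3 → [1, 9]
8 → replaces 9 → [1, 8]
4 → replaces 8 → [1, 4]
7 → extends → [1, 4, 7]
2 → replaces 4 → [1, 2, 7]
Three tails, so the longest strictly increasing subsequence has length 3 (e.g. 3, 4, 7).

3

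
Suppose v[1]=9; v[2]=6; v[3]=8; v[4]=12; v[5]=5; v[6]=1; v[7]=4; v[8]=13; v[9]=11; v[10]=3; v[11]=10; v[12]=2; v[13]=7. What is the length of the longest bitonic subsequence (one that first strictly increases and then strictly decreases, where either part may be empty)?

7

inc[i] = longest strictly increasing subsequence ending at i; dec[i] = longest strictly decreasing subsequence starting at i:
i:      1  2  3  4  5  6  7  8  9 10 11 12 13
v[i]:   9  6  8 12  5  1  4 13 11  3 10  2  7
inc:    1  1  2  3  1  1  2  4  3  2  3  2  3
dec:    6  5  5  5  4  1  3  4  3  2  2  1  1
Best peak at i=4 (value 12): inc=3, dec=5, length 3+5−1 = 7.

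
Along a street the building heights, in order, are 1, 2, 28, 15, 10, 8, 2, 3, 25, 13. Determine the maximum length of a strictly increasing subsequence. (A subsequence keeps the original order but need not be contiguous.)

4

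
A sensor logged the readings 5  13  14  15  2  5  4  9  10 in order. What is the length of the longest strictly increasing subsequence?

Track the smallest tail for each achievable length (strict):
5 → extends → [5]
13 → extends → [5, 13]
14 → extends → [5, 13, 14]
15 → extends → [5, 13, 14, 15]
2 → replaces 5 → [2, 13, 14, 15]
5 → replaces 13 → [2, 5, 14, 15]
4 → replaces 5 → [2, 4, 14, 15]
9 → replaces 14 → [2, 4, 9, 15]
10 → replaces 15 → [2, 4, 9, 10]
Four tails, so the longest strictly increasing subsequence has length 4 (e.g. 5, 13, 14, 15).

4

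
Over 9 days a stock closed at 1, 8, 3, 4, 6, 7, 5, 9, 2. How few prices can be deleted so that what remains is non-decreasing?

Fewest deletions = n − (longest non-decreasing subsequence).
i:     1 2 3 4 5 6 7 8 9
a[i]:  1 8 3 4 6 7 5 9 2
dp:    1 2 2 3 4 5 4 6 2
max dp = 6, so deletions = 9 − 6 = 3.

3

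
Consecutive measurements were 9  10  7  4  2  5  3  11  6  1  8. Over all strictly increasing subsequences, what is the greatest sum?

Let S[i] be the best sum of a strictly increasing subsequence ending at i:
i:      1  2  3  4  5  6  7  8  9 10 11
a[i]:   9 10  7  4  2  5  3 11  6  1  8
S:      9 19  7  4  2  9  5 30 15  1 23
Maximum is 30 (e.g. 9 + 10 + 11).

30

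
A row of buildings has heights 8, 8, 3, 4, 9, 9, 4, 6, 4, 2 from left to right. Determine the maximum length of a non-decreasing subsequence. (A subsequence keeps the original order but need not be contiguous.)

Track the smallest tail for each achievable length (allowing ties):
8 → extends → [8]
8 → extends → [8, 8]
3 → replaces 8 → [3, 8]
4 → replaces 8 → [3, 4]
9 → extends → [3, 4, 9]
9 → extends → [3, 4, 9, 9]
4 → replaces 9 → [3, 4, 4, 9]
6 → replaces 9 → [3, 4, 4, 6]
4 → replaces 6 → [3, 4, 4, 4]
2 → replaces 3 → [2, 4, 4, 4]
Four tails, so the longest non-decreasing subsequence has length 4 (e.g. 8, 8, 9, 9).

4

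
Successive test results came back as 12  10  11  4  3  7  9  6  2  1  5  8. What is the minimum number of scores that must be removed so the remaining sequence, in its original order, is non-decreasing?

Fewest deletions = n − (longest non-decreasing subsequence).
Patience tails:
12 → extends → [12]
10 → replaces 12 → [10]
11 → extends → [10, 11]
4 → replaces 10 → [4, 11]
3 → replaces 4 → [3, 11]
7 → replaces 11 → [3, 7]
9 → extends → [3, 7, 9]
6 → replaces 7 → [3, 6, 9]
2 → replaces 3 → [2, 6, 9]
1 → replaces 2 → [1, 6, 9]
5 → replaces 6 → [1, 5, 9]
8 → replaces 9 → [1, 5, 8]
Longest non-decreasing subsequence has length 3, so deletions = 12 − 3 = 9.

9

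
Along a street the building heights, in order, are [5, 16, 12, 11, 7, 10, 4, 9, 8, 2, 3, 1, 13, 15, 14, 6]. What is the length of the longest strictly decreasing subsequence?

8

Negate each value so 'decreasing' becomes 'increasing', then run patience tails on the negated sequence:
-5 → extends → [-5]
-16 → replaces -5 → [-16]
-12 → extends → [-16, -12]
-11 → extends → [-16, -12, -11]
-7 → extends → [-16, -12, -11, -7]
-10 → replaces -7 → [-16, -12, -11, -10]
-4 → extends → [-16, -12, -11, -10, -4]
-9 → replaces -4 → [-16, -12, -11, -10, -9]
-8 → extends → [-16, -12, -11, -10, -9, -8]
-2 → extends → [-16, -12, -11, -10, -9, -8, -2]
-3 → replaces -2 → [-16, -12, -11, -10, -9, -8, -3]
-1 → extends → [-16, -12, -11, -10, -9, -8, -3, -1]
-13 → replaces -12 → [-16, -13, -11, -10, -9, -8, -3, -1]
-15 → replaces -13 → [-16, -15, -11, -10, -9, -8, -3, -1]
-14 → replaces -11 → [-16, -15, -14, -10, -9, -8, -3, -1]
-6 → replaces -3 → [-16, -15, -14, -10, -9, -8, -6, -1]
Eight tails, so the longest strictly decreasing subsequence of the original has length 8.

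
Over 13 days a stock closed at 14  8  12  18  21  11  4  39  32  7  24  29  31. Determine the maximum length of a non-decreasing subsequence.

7

Track the smallest tail for each achievable length (allowing ties):
14 → extends → [14]
8 → replaces 14 → [8]
12 → extends → [8, 12]
18 → extends → [8, 12, 18]
21 → extends → [8, 12, 18, 21]
11 → replaces 12 → [8, 11, 18, 21]
4 → replaces 8 → [4, 11, 18, 21]
39 → extends → [4, 11, 18, 21, 39]
32 → replaces 39 → [4, 11, 18, 21, 32]
7 → replaces 11 → [4, 7, 18, 21, 32]
24 → replaces 32 → [4, 7, 18, 21, 24]
29 → extends → [4, 7, 18, 21, 24, 29]
31 → extends → [4, 7, 18, 21, 24, 29, 31]
Seven tails, so the longest non-decreasing subsequence has length 7 (e.g. 8, 12, 18, 21, 24, 29, 31).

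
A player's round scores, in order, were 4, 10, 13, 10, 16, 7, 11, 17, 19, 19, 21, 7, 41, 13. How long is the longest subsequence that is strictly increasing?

Let dp[i] be the length of the longest such subsequence ending at index i:
i:      1  2  3  4  5  6  7  8  9 10 11 12 13 14
a[i]:   4 10 13 10 16  7 11 17 19 19 21  7 41 13
dp:     1  2  3  2  4  2  3  5  6  6  7  2  8  4
Maximum dp value is 8.

8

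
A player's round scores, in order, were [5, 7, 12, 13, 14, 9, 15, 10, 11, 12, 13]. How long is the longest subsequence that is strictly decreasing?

Negate each value so 'decreasing' becomes 'increasing', then run patience tails on the negated sequence:
-5 → extends → [-5]
-7 → replaces -5 → [-7]
-12 → replaces -7 → [-12]
-13 → replaces -12 → [-13]
-14 → replaces -13 → [-14]
-9 → extends → [-14, -9]
-15 → replaces -14 → [-15, -9]
-10 → replaces -9 → [-15, -10]
-11 → replaces -10 → [-15, -11]
-12 → replaces -11 → [-15, -12]
-13 → replaces -12 → [-15, -13]
Two tails, so the longest strictly decreasing subsequence of the original has length 2.

2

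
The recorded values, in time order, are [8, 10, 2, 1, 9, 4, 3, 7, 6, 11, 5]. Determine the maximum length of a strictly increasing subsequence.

4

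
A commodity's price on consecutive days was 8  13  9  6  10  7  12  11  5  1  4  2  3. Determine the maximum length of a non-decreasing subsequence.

4

Track the smallest tail for each achievable length (allowing ties):
8 → extends → [8]
13 → extends → [8, 13]
9 → replaces 13 → [8, 9]
6 → replaces 8 → [6, 9]
10 → extends → [6, 9, 10]
7 → replaces 9 → [6, 7, 10]
12 → extends → [6, 7, 10, 12]
11 → replaces 12 → [6, 7, 10, 11]
5 → replaces 6 → [5, 7, 10, 11]
1 → replaces 5 → [1, 7, 10, 11]
4 → replaces 7 → [1, 4, 10, 11]
2 → replaces 4 → [1, 2, 10, 11]
3 → replaces 10 → [1, 2, 3, 11]
Four tails, so the longest non-decreasing subsequence has length 4 (e.g. 8, 9, 10, 12).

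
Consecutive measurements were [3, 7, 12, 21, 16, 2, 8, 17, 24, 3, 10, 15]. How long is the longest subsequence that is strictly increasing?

Track the smallest tail for each achievable length (strict):
3 → extends → [3]
7 → extends → [3, 7]
12 → extends → [3, 7, 12]
21 → extends → [3, 7, 12, 21]
16 → replaces 21 → [3, 7, 12, 16]
2 → replaces 3 → [2, 7, 12, 16]
8 → replaces 12 → [2, 7, 8, 16]
17 → extends → [2, 7, 8, 16, 17]
24 → extends → [2, 7, 8, 16, 17, 24]
3 → replaces 7 → [2, 3, 8, 16, 17, 24]
10 → replaces 16 → [2, 3, 8, 10, 17, 24]
15 → replaces 17 → [2, 3, 8, 10, 15, 24]
Six tails, so the longest strictly increasing subsequence has length 6 (e.g. 3, 7, 12, 16, 17, 24).

6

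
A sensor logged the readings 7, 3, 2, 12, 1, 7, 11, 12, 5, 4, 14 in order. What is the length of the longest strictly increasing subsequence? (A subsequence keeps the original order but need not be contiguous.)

Track the smallest tail for each achievable length (strict):
7 → extends → [7]
3 → replaces 7 → [3]
2 → replaces 3 → [2]
12 → extends → [2, 12]
1 → replaces 2 → [1, 12]
7 → replaces 12 → [1, 7]
11 → extends → [1, 7, 11]
12 → extends → [1, 7, 11, 12]
5 → replaces 7 → [1, 5, 11, 12]
4 → replaces 5 → [1, 4, 11, 12]
14 → extends → [1, 4, 11, 12, 14]
Five tails, so the longest strictly increasing subsequence has length 5 (e.g. 3, 7, 11, 12, 14).

5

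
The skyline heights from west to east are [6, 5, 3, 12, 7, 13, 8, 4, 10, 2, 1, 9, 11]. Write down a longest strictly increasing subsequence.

Patience tails give the LIS length; then backtrack through the dp parents:
6 → extends → [6]
5 → replaces 6 → [5]
3 → replaces 5 → [3]
12 → extends → [3, 12]
7 → replaces 12 → [3, 7]
13 → extends → [3, 7, 13]
8 → replaces 13 → [3, 7, 8]
4 → replaces 7 → [3, 4, 8]
10 → extends → [3, 4, 8, 10]
2 → replaces 3 → [2, 4, 8, 10]
1 → replaces 2 → [1, 4, 8, 10]
9 → replaces 10 → [1, 4, 8, 9]
11 → extends → [1, 4, 8, 9, 11]
Length 5; one witness is 6, 7, 8, 10, 11.

6, 7, 8, 10, 11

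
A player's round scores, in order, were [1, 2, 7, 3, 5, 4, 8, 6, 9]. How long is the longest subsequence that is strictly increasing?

6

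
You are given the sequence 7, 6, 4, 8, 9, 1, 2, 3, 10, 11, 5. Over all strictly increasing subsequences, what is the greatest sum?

45

Let S[i] be the best sum of a strictly increasing subsequence ending at i:
i:      1  2  3  4  5  6  7  8  9 10 11
a[i]:   7  6  4  8  9  1  2  3 10 11  5
S:      7  6  4 15 24  1  3  6 34 45 11
Maximum is 45 (e.g. 7 + 8 + 9 + 10 + 11).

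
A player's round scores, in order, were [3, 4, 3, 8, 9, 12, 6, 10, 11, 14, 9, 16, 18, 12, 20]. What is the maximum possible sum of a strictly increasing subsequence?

113

Let S[i] be the best sum of a strictly increasing subsequence ending at i:
i:       1   2   3   4   5   6   7   8   9  10  11  12  13  14  15
a[i]:    3   4   3   8   9  12   6  10  11  14   9  16  18  12  20
S:       3   7   3  15  24  36  13  34  45  59  24  75  93  57 113
Maximum is 113 (e.g. 3 + 4 + 8 + 9 + 10 + 11 + 14 + 16 + 18 + 20).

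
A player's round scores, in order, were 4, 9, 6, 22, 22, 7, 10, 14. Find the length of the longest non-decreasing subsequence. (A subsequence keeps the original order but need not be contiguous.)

5

Track the smallest tail for each achievable length (allowing ties):
4 → extends → [4]
9 → extends → [4, 9]
6 → replaces 9 → [4, 6]
22 → extends → [4, 6, 22]
22 → extends → [4, 6, 22, 22]
7 → replaces 22 → [4, 6, 7, 22]
10 → replaces 22 → [4, 6, 7, 10]
14 → extends → [4, 6, 7, 10, 14]
Five tails, so the longest non-decreasing subsequence has length 5 (e.g. 4, 6, 7, 10, 14).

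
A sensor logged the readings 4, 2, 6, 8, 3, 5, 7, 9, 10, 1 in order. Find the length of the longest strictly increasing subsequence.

Let dp[i] be the length of the longest such subsequence ending at index i:
i:      1  2  3  4  5  6  7  8  9 10
a[i]:   4  2  6  8  3  5  7  9 10  1
dp:     1  1  2  3  2  3  4  5  6  1
Maximum dp value is 6.

6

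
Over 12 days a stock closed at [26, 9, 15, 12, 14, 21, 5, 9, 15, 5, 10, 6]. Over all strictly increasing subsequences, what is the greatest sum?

56

Let S[i] be the best sum of a strictly increasing subsequence ending at i:
i:      1  2  3  4  5  6  7  8  9 10 11 12
a[i]:  26  9 15 12 14 21  5  9 15  5 10  6
S:     26  9 24 21 35 56  5 14 50  5 24 11
Maximum is 56 (e.g. 9 + 12 + 14 + 21).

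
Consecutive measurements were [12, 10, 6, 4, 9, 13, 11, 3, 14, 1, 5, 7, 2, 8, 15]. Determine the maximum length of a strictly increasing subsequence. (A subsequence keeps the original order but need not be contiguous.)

5

Track the smallest tail for each achievable length (strict):
12 → extends → [12]
10 → replaces 12 → [10]
6 → replaces 10 → [6]
4 → replaces 6 → [4]
9 → extends → [4, 9]
13 → extends → [4, 9, 13]
11 → replaces 13 → [4, 9, 11]
3 → replaces 4 → [3, 9, 11]
14 → extends → [3, 9, 11, 14]
1 → replaces 3 → [1, 9, 11, 14]
5 → replaces 9 → [1, 5, 11, 14]
7 → replaces 11 → [1, 5, 7, 14]
2 → replaces 5 → [1, 2, 7, 14]
8 → replaces 14 → [1, 2, 7, 8]
15 → extends → [1, 2, 7, 8, 15]
Five tails, so the longest strictly increasing subsequence has length 5 (e.g. 6, 9, 13, 14, 15).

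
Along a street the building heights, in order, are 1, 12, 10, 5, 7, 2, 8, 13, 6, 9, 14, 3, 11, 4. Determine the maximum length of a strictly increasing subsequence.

6

Track the smallest tail for each achievable length (strict):
1 → extends → [1]
12 → extends → [1, 12]
10 → replaces 12 → [1, 10]
5 → replaces 10 → [1, 5]
7 → extends → [1, 5, 7]
2 → replaces 5 → [1, 2, 7]
8 → extends → [1, 2, 7, 8]
13 → extends → [1, 2, 7, 8, 13]
6 → replaces 7 → [1, 2, 6, 8, 13]
9 → replaces 13 → [1, 2, 6, 8, 9]
14 → extends → [1, 2, 6, 8, 9, 14]
3 → replaces 6 → [1, 2, 3, 8, 9, 14]
11 → replaces 14 → [1, 2, 3, 8, 9, 11]
4 → replaces 8 → [1, 2, 3, 4, 9, 11]
Six tails, so the longest strictly increasing subsequence has length 6 (e.g. 1, 5, 7, 8, 13, 14).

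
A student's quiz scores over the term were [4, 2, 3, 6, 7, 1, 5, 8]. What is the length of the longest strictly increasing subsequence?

Track the smallest tail for each achievable length (strict):
4 → extends → [4]
2 → replaces 4 → [2]
3 → extends → [2, 3]
6 → extends → [2, 3, 6]
7 → extends → [2, 3, 6, 7]
1 → replaces 2 → [1, 3, 6, 7]
5 → replaces 6 → [1, 3, 5, 7]
8 → extends → [1, 3, 5, 7, 8]
Five tails, so the longest strictly increasing subsequence has length 5 (e.g. 2, 3, 6, 7, 8).

5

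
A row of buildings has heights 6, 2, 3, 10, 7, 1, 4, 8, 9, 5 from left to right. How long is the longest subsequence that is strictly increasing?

5

Let dp[i] be the length of the longest such subsequence ending at index i:
i:      1  2  3  4  5  6  7  8  9 10
a[i]:   6  2  3 10  7  1  4  8  9  5
dp:     1  1  2  3  3  1  3  4  5  4
Maximum dp value is 5.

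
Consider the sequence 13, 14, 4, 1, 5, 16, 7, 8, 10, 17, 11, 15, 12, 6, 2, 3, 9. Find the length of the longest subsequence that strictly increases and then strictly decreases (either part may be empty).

10

inc[i] = longest strictly increasing subsequence ending at i; dec[i] = longest strictly decreasing subsequence starting at i:
i:      1  2  3  4  5  6  7  8  9 10 11 12 13 14 15 16 17
a[i]:  13 14  4  1  5 16  7  8 10 17 11 15 12  6  2  3  9
inc:    1  2  1  1  2  3  3  4  5  6  6  7  7  3  2  3  5
dec:    4  4  2  1  2  5  3  3  3  5  3  4  3  2  1  1  1
Best peak at i=10 (value 17): inc=6, dec=5, length 6+5−1 = 10.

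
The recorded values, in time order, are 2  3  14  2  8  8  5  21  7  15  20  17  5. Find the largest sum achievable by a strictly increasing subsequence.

Let S[i] be the best sum of a strictly increasing subsequence ending at i:
i:      1  2  3  4  5  6  7  8  9 10 11 12 13
a[i]:   2  3 14  2  8  8  5 21  7 15 20 17  5
S:      2  5 19  2 13 13 10 40 17 34 54 51 10
Maximum is 54 (e.g. 2 + 3 + 14 + 15 + 20).

54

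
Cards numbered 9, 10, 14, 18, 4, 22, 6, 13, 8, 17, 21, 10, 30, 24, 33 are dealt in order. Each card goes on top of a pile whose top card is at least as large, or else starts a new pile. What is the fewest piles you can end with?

Place each on the leftmost legal pile:
9 → new pile 1 (tops now [9])
10 → new pile 2 (tops now [9, 10])
14 → new pile 3 (tops now [9, 10, 14])
18 → new pile 4 (tops now [9, 10, 14, 18])
4 → pile 1 (tops now [4, 10, 14, 18])
22 → new pile 5 (tops now [4, 10, 14, 18, 22])
6 → pile 2 (tops now [4, 6, 14, 18, 22])
13 → pile 3 (tops now [4, 6, 13, 18, 22])
8 → pile 3 (tops now [4, 6, 8, 18, 22])
17 → pile 4 (tops now [4, 6, 8, 17, 22])
21 → pile 5 (tops now [4, 6, 8, 17, 21])
10 → pile 4 (tops now [4, 6, 8, 10, 21])
30 → new pile 6 (tops now [4, 6, 8, 10, 21, 30])
24 → pile 6 (tops now [4, 6, 8, 10, 21, 24])
33 → new pile 7 (tops now [4, 6, 8, 10, 21, 24, 33])
Seven piles.

7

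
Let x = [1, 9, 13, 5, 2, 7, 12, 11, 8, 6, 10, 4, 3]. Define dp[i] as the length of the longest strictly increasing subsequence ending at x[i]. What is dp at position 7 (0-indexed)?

4

dp[i] = 1 + max{dp[j] : j<i, x[j]<x[i]} (or 1 if no such j):
i:      0  1  2  3  4  5  6  7  8  9 10 11 12
x[i]:   1  9 13  5  2  7 12 11  8  6 10  4  3
dp:     1  2  3  2  2  3  4  4  4  3  5  3  3
At index 7 the value is 4.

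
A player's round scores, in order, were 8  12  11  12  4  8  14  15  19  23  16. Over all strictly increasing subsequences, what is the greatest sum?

102

Let S[i] be the best sum of a strictly increasing subsequence ending at i:
i:       1   2   3   4   5   6   7   8   9  10  11
a[i]:    8  12  11  12   4   8  14  15  19  23  16
S:       8  20  19  31   4  12  45  60  79 102  76
Maximum is 102 (e.g. 8 + 11 + 12 + 14 + 15 + 19 + 23).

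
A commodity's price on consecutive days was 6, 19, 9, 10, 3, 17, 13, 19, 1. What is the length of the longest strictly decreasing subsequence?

Let dp[i] be the longest strictly decreasing subsequence ending at i:
i:      1  2  3  4  5  6  7  8  9
a[i]:   6 19  9 10  3 17 13 19  1
dp:     1  1  2  2  3  2  3  1  4
Maximum is 4.

4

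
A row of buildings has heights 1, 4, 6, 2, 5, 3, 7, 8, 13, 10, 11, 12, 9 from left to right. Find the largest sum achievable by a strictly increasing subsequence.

59

Let S[i] be the best sum of a strictly increasing subsequence ending at i:
i:      1  2  3  4  5  6  7  8  9 10 11 12 13
a[i]:   1  4  6  2  5  3  7  8 13 10 11 12  9
S:      1  5 11  3 10  6 18 26 39 36 47 59 35
Maximum is 59 (e.g. 1 + 4 + 6 + 7 + 8 + 10 + 11 + 12).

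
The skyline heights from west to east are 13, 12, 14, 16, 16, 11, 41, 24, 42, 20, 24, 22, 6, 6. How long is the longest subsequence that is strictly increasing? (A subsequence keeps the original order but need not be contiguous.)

Track the smallest tail for each achievable length (strict):
13 → extends → [13]
12 → replaces 13 → [12]
14 → extends → [12, 14]
16 → extends → [12, 14, 16]
16 → already a tail → [12, 14, 16]
11 → replaces 12 → [11, 14, 16]
41 → extends → [11, 14, 16, 41]
24 → replaces 41 → [11, 14, 16, 24]
42 → extends → [11, 14, 16, 24, 42]
20 → replaces 24 → [11, 14, 16, 20, 42]
24 → replaces 42 → [11, 14, 16, 20, 24]
22 → replaces 24 → [11, 14, 16, 20, 22]
6 → replaces 11 → [6, 14, 16, 20, 22]
6 → already a tail → [6, 14, 16, 20, 22]
Five tails, so the longest strictly increasing subsequence has length 5 (e.g. 13, 14, 16, 41, 42).

5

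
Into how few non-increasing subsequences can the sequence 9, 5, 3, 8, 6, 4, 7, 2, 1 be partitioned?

Place each on the leftmost legal pile:
9 → new pile 1 (tops now [9])
5 → pile 1 (tops now [5])
3 → pile 1 (tops now [3])
8 → new pile 2 (tops now [3, 8])
6 → pile 2 (tops now [3, 6])
4 → pile 2 (tops now [3, 4])
7 → new pile 3 (tops now [3, 4, 7])
2 → pile 1 (tops now [2, 4, 7])
1 → pile 1 (tops now [1, 4, 7])
Three piles.

3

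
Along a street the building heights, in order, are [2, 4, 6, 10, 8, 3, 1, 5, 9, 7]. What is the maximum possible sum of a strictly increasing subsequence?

Let S[i] be the best sum of a strictly increasing subsequence ending at i:
i:      1  2  3  4  5  6  7  8  9 10
a[i]:   2  4  6 10  8  3  1  5  9  7
S:      2  6 12 22 20  5  1 11 29 19
Maximum is 29 (e.g. 2 + 4 + 6 + 8 + 9).

29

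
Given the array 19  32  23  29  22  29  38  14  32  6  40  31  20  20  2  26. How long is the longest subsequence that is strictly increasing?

5

Let dp[i] be the length of the longest such subsequence ending at index i:
i:      1  2  3  4  5  6  7  8  9 10 11 12 13 14 15 16
a[i]:  19 32 23 29 22 29 38 14 32  6 40 31 20 20  2 26
dp:     1  2  2  3  2  3  4  1  4  1  5  4  2  2  1  3
Maximum dp value is 5.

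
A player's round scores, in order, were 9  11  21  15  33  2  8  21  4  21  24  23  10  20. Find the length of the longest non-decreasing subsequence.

Let dp[i] be the length of the longest such subsequence ending at index i:
i:      1  2  3  4  5  6  7  8  9 10 11 12 13 14
a[i]:   9 11 21 15 33  2  8 21  4 21 24 23 10 20
dp:     1  2  3  3  4  1  2  4  2  5  6  6  3  4
Maximum dp value is 6.

6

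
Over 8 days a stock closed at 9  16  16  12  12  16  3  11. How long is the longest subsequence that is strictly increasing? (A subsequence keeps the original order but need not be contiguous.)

3

Let dp[i] be the length of the longest such subsequence ending at index i:
i:      1  2  3  4  5  6  7  8
a[i]:   9 16 16 12 12 16  3 11
dp:     1  2  2  2  2  3  1  2
Maximum dp value is 3.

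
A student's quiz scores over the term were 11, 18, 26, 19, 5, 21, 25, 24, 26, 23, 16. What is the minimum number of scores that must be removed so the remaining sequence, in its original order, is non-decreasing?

5

Fewest deletions = n − (longest non-decreasing subsequence).
Patience tails:
11 → extends → [11]
18 → extends → [11, 18]
26 → extends → [11, 18, 26]
19 → replaces 26 → [11, 18, 19]
5 → replaces 11 → [5, 18, 19]
21 → extends → [5, 18, 19, 21]
25 → extends → [5, 18, 19, 21, 25]
24 → replaces 25 → [5, 18, 19, 21, 24]
26 → extends → [5, 18, 19, 21, 24, 26]
23 → replaces 24 → [5, 18, 19, 21, 23, 26]
16 → replaces 18 → [5, 16, 19, 21, 23, 26]
Longest non-decreasing subsequence has length 6, so deletions = 11 − 6 = 5.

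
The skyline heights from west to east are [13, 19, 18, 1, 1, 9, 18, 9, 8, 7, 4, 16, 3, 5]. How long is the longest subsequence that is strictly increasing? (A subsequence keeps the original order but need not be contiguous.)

Let dp[i] be the length of the longest such subsequence ending at index i:
i:      1  2  3  4  5  6  7  8  9 10 11 12 13 14
a[i]:  13 19 18  1  1  9 18  9  8  7  4 16  3  5
dp:     1  2  2  1  1  2  3  2  2  2  2  3  2  3
Maximum dp value is 3.

3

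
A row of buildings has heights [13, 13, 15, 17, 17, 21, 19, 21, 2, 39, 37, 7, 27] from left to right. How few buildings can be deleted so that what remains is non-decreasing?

Fewest deletions = n − (longest non-decreasing subsequence).
Patience tails:
13 → extends → [13]
13 → extends → [13, 13]
15 → extends → [13, 13, 15]
17 → extends → [13, 13, 15, 17]
17 → extends → [13, 13, 15, 17, 17]
21 → extends → [13, 13, 15, 17, 17, 21]
19 → replaces 21 → [13, 13, 15, 17, 17, 19]
21 → extends → [13, 13, 15, 17, 17, 19, 21]
2 → replaces 13 → [2, 13, 15, 17, 17, 19, 21]
39 → extends → [2, 13, 15, 17, 17, 19, 21, 39]
37 → replaces 39 → [2, 13, 15, 17, 17, 19, 21, 37]
7 → replaces 13 → [2, 7, 15, 17, 17, 19, 21, 37]
27 → replaces 37 → [2, 7, 15, 17, 17, 19, 21, 27]
Longest non-decreasing subsequence has length 8, so deletions = 13 − 8 = 5.

5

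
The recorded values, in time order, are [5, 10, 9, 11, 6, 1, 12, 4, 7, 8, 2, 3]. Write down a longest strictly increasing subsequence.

5, 10, 11, 12

Patience tails give the LIS length; then backtrack through the dp parents:
5 → extends → [5]
10 → extends → [5, 10]
9 → replaces 10 → [5, 9]
11 → extends → [5, 9, 11]
6 → replaces 9 → [5, 6, 11]
1 → replaces 5 → [1, 6, 11]
12 → extends → [1, 6, 11, 12]
4 → replaces 6 → [1, 4, 11, 12]
7 → replaces 11 → [1, 4, 7, 12]
8 → replaces 12 → [1, 4, 7, 8]
2 → replaces 4 → [1, 2, 7, 8]
3 → replaces 7 → [1, 2, 3, 8]
Length 4; one witness is 5, 10, 11, 12.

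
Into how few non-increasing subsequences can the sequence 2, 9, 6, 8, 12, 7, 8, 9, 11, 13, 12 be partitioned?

Place each on the leftmost legal pile:
2 → new pile 1 (tops now [2])
9 → new pile 2 (tops now [2, 9])
6 → pile 2 (tops now [2, 6])
8 → new pile 3 (tops now [2, 6, 8])
12 → new pile 4 (tops now [2, 6, 8, 12])
7 → pile 3 (tops now [2, 6, 7, 12])
8 → pile 4 (tops now [2, 6, 7, 8])
9 → new pile 5 (tops now [2, 6, 7, 8, 9])
11 → new pile 6 (tops now [2, 6, 7, 8, 9, 11])
13 → new pile 7 (tops now [2, 6, 7, 8, 9, 11, 13])
12 → pile 7 (tops now [2, 6, 7, 8, 9, 11, 12])
Seven piles.

7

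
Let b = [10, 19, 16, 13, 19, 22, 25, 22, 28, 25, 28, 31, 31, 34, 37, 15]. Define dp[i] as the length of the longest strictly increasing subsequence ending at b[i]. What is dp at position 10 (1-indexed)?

5

dp[i] = 1 + max{dp[j] : j<i, b[j]<b[i]} (or 1 if no such j):
i:      1  2  3  4  5  6  7  8  9 10 11 12 13 14 15 16
b[i]:  10 19 16 13 19 22 25 22 28 25 28 31 31 34 37 15
dp:     1  2  2  2  3  4  5  4  6  5  6  7  7  8  9  3
At index 10 the value is 5.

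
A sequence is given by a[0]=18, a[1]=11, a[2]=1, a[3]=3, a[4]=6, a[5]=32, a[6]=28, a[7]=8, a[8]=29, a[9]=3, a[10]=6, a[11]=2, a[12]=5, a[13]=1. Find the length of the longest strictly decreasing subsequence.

6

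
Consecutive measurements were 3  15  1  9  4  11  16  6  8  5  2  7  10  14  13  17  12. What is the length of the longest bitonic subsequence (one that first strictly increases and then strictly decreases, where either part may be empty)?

inc[i] = longest strictly increasing subsequence ending at i; dec[i] = longest strictly decreasing subsequence starting at i:
i:      1  2  3  4  5  6  7  8  9 10 11 12 13 14 15 16 17
a[i]:   3 15  1  9  4 11 16  6  8  5  2  7 10 14 13 17 12
inc:    1  2  1  2  2  3  4  3  4  3  2  4  5  6  6  7  6
dec:    2  5  1  4  2  4  4  3  3  2  1  1  1  3  2  2  1
Best peak at i=14 (value 14): inc=6, dec=3, length 6+3−1 = 8.

8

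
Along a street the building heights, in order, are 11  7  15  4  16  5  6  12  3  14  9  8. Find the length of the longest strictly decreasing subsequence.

4

Negate each value so 'decreasing' becomes 'increasing', then run patience tails on the negated sequence:
-11 → extends → [-11]
-7 → extends → [-11, -7]
-15 → replaces -11 → [-15, -7]
-4 → extends → [-15, -7, -4]
-16 → replaces -15 → [-16, -7, -4]
-5 → replaces -4 → [-16, -7, -5]
-6 → replaces -5 → [-16, -7, -6]
-12 → replaces -7 → [-16, -12, -6]
-3 → extends → [-16, -12, -6, -3]
-14 → replaces -12 → [-16, -14, -6, -3]
-9 → replaces -6 → [-16, -14, -9, -3]
-8 → replaces -3 → [-16, -14, -9, -8]
Four tails, so the longest strictly decreasing subsequence of the original has length 4.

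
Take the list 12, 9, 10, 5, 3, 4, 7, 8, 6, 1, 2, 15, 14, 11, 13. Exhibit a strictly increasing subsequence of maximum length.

Patience tails give the LIS length; then backtrack through the dp parents:
12 → extends → [12]
9 → replaces 12 → [9]
10 → extends → [9, 10]
5 → replaces 9 → [5, 10]
3 → replaces 5 → [3, 10]
4 → replaces 10 → [3, 4]
7 → extends → [3, 4, 7]
8 → extends → [3, 4, 7, 8]
6 → replaces 7 → [3, 4, 6, 8]
1 → replaces 3 → [1, 4, 6, 8]
2 → replaces 4 → [1, 2, 6, 8]
15 → extends → [1, 2, 6, 8, 15]
14 → replaces 15 → [1, 2, 6, 8, 14]
11 → replaces 14 → [1, 2, 6, 8, 11]
13 → extends → [1, 2, 6, 8, 11, 13]
Length 6; one witness is 3, 4, 7, 8, 11, 13.

3, 4, 7, 8, 11, 13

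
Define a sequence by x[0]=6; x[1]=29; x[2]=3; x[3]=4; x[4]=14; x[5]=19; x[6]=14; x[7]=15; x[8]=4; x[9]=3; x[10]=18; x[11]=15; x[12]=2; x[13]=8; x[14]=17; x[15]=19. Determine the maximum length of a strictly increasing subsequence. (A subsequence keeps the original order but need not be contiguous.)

Let dp[i] be the length of the longest such subsequence ending at index i:
i:      0  1  2  3  4  5  6  7  8  9 10 11 12 13 14 15
x[i]:   6 29  3  4 14 19 14 15  4  3 18 15  2  8 17 19
dp:     1  2  1  2  3  4  3  4  2  1  5  4  1  3  5  6
Maximum dp value is 6.

6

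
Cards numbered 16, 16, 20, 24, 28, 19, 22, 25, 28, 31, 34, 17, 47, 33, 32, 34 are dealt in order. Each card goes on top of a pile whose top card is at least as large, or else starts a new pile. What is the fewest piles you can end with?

Place each on the leftmost legal pile:
16 → new pile 1 (tops now [16])
16 → pile 1 (tops now [16])
20 → new pile 2 (tops now [16, 20])
24 → new pile 3 (tops now [16, 20, 24])
28 → new pile 4 (tops now [16, 20, 24, 28])
19 → pile 2 (tops now [16, 19, 24, 28])
22 → pile 3 (tops now [16, 19, 22, 28])
25 → pile 4 (tops now [16, 19, 22, 25])
28 → new pile 5 (tops now [16, 19, 22, 25, 28])
31 → new pile 6 (tops now [16, 19, 22, 25, 28, 31])
34 → new pile 7 (tops now [16, 19, 22, 25, 28, 31, 34])
17 → pile 2 (tops now [16, 17, 22, 25, 28, 31, 34])
47 → new pile 8 (tops now [16, 17, 22, 25, 28, 31, 34, 47])
33 → pile 7 (tops now [16, 17, 22, 25, 28, 31, 33, 47])
32 → pile 7 (tops now [16, 17, 22, 25, 28, 31, 32, 47])
34 → pile 8 (tops now [16, 17, 22, 25, 28, 31, 32, 34])
Eight piles.

8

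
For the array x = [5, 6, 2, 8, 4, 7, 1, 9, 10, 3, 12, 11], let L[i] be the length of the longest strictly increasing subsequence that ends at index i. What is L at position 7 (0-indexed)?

dp[i] = 1 + max{dp[j] : j<i, x[j]<x[i]} (or 1 if no such j):
i:      0  1  2  3  4  5  6  7  8  9 10 11
x[i]:   5  6  2  8  4  7  1  9 10  3 12 11
dp:     1  2  1  3  2  3  1  4  5  2  6  6
At index 7 the value is 4.

4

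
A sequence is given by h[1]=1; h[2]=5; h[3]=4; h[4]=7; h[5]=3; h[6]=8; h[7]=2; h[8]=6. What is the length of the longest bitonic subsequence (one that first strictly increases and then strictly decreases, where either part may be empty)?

5

inc[i] = longest strictly increasing subsequence ending at i; dec[i] = longest strictly decreasing subsequence starting at i:
i:     1 2 3 4 5 6 7 8
h[i]:  1 5 4 7 3 8 2 6
inc:   1 2 2 3 2 4 2 3
dec:   1 4 3 3 2 2 1 1
Best peak at i=2 (value 5): inc=2, dec=4, length 2+4−1 = 5.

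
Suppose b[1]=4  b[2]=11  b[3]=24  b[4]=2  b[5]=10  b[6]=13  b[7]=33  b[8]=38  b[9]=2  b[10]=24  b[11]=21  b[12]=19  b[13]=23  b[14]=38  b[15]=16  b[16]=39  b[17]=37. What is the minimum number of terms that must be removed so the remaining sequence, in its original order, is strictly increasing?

10

Fewest deletions = n − (longest strictly increasing subsequence).
i:      1  2  3  4  5  6  7  8  9 10 11 12 13 14 15 16 17
b[i]:   4 11 24  2 10 13 33 38  2 24 21 19 23 38 16 39 37
dp:     1  2  3  1  2  3  4  5  1  4  4  4  5  6  4  7  6
max dp = 7, so deletions = 17 − 7 = 10.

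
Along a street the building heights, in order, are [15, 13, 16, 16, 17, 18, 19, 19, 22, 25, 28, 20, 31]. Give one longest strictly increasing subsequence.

Patience tails give the LIS length; then backtrack through the dp parents:
15 → extends → [15]
13 → replaces 15 → [13]
16 → extends → [13, 16]
16 → already a tail → [13, 16]
17 → extends → [13, 16, 17]
18 → extends → [13, 16, 17, 18]
19 → extends → [13, 16, 17, 18, 19]
19 → already a tail → [13, 16, 17, 18, 19]
22 → extends → [13, 16, 17, 18, 19, 22]
25 → extends → [13, 16, 17, 18, 19, 22, 25]
28 → extends → [13, 16, 17, 18, 19, 22, 25, 28]
20 → replaces 22 → [13, 16, 17, 18, 19, 20, 25, 28]
31 → extends → [13, 16, 17, 18, 19, 20, 25, 28, 31]
Length 9; one witness is 15, 16, 17, 18, 19, 22, 25, 28, 31.

15, 16, 17, 18, 19, 22, 25, 28, 31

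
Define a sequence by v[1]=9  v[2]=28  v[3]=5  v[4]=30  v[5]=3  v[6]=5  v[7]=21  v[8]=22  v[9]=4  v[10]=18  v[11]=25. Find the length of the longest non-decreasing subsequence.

5

Track the smallest tail for each achievable length (allowing ties):
9 → extends → [9]
28 → extends → [9, 28]
5 → replaces 9 → [5, 28]
30 → extends → [5, 28, 30]
3 → replaces 5 → [3, 28, 30]
5 → replaces 28 → [3, 5, 30]
21 → replaces 30 → [3, 5, 21]
22 → extends → [3, 5, 21, 22]
4 → replaces 5 → [3, 4, 21, 22]
18 → replaces 21 → [3, 4, 18, 22]
25 → extends → [3, 4, 18, 22, 25]
Five tails, so the longest non-decreasing subsequence has length 5 (e.g. 5, 5, 21, 22, 25).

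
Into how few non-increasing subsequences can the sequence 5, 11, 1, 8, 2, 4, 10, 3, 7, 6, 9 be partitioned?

Place each on the leftmost legal pile:
5 → new pile 1 (tops now [5])
11 → new pile 2 (tops now [5, 11])
1 → pile 1 (tops now [1, 11])
8 → pile 2 (tops now [1, 8])
2 → pile 2 (tops now [1, 2])
4 → new pile 3 (tops now [1, 2, 4])
10 → new pile 4 (tops now [1, 2, 4, 10])
3 → pile 3 (tops now [1, 2, 3, 10])
7 → pile 4 (tops now [1, 2, 3, 7])
6 → pile 4 (tops now [1, 2, 3, 6])
9 → new pile 5 (tops now [1, 2, 3, 6, 9])
Five piles.

5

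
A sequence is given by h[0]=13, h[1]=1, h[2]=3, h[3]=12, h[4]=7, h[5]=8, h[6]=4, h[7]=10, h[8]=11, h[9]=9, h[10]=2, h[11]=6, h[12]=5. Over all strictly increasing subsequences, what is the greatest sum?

Let S[i] be the best sum of a strictly increasing subsequence ending at i:
i:      0  1  2  3  4  5  6  7  8  9 10 11 12
h[i]:  13  1  3 12  7  8  4 10 11  9  2  6  5
S:     13  1  4 16 11 19  8 29 40 28  3 14 13
Maximum is 40 (e.g. 1 + 3 + 7 + 8 + 10 + 11).

40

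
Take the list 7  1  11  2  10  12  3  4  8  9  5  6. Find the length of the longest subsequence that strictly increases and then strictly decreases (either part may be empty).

7

inc[i] = longest strictly increasing subsequence ending at i; dec[i] = longest strictly decreasing subsequence starting at i:
i:      1  2  3  4  5  6  7  8  9 10 11 12
a[i]:   7  1 11  2 10 12  3  4  8  9  5  6
inc:    1  1  2  2  3  4  3  4  5  6  5  6
dec:    2  1  4  1  3  3  1  1  2  2  1  1
Best peak at i=10 (value 9): inc=6, dec=2, length 6+2−1 = 7.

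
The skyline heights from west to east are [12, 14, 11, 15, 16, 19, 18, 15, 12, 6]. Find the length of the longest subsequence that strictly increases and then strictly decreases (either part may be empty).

9

inc[i] = longest strictly increasing subsequence ending at i; dec[i] = longest strictly decreasing subsequence starting at i:
i:      1  2  3  4  5  6  7  8  9 10
a[i]:  12 14 11 15 16 19 18 15 12  6
inc:    1  2  1  3  4  5  5  3  2  1
dec:    3  3  2  3  4  5  4  3  2  1
Best peak at i=6 (value 19): inc=5, dec=5, length 5+5−1 = 9.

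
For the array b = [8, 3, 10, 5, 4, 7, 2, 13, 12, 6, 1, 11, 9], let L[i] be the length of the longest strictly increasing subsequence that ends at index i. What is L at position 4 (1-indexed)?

2

dp[i] = 1 + max{dp[j] : j<i, b[j]<b[i]} (or 1 if no such j):
i:      1  2  3  4  5  6  7  8  9 10 11 12 13
b[i]:   8  3 10  5  4  7  2 13 12  6  1 11  9
dp:     1  1  2  2  2  3  1  4  4  3  1  4  4
At index 4 the value is 2.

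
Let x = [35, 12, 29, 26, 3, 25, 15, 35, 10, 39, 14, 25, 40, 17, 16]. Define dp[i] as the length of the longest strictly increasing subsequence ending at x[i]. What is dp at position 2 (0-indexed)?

2

dp[i] = 1 + max{dp[j] : j<i, x[j]<x[i]} (or 1 if no such j):
i:      0  1  2  3  4  5  6  7  8  9 10 11 12 13 14
x[i]:  35 12 29 26  3 25 15 35 10 39 14 25 40 17 16
dp:     1  1  2  2  1  2  2  3  2  4  3  4  5  4  4
At index 2 the value is 2.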